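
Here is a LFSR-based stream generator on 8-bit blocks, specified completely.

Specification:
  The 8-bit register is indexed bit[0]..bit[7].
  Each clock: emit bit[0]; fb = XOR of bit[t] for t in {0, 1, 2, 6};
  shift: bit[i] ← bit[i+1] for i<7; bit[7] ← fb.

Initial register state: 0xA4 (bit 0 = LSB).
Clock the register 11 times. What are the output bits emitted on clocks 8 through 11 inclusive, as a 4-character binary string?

reg_0 = 0xA4
clock 1: out=0, reg = 0xD2
clock 2: out=0, reg = 0x69
clock 3: out=1, reg = 0x34
clock 4: out=0, reg = 0x9A
clock 5: out=0, reg = 0xCD
clock 6: out=1, reg = 0xE6
clock 7: out=0, reg = 0xF3
clock 8: out=1, reg = 0xF9
clock 9: out=1, reg = 0x7C
clock 10: out=0, reg = 0x3E
clock 11: out=0, reg = 0x1F

1100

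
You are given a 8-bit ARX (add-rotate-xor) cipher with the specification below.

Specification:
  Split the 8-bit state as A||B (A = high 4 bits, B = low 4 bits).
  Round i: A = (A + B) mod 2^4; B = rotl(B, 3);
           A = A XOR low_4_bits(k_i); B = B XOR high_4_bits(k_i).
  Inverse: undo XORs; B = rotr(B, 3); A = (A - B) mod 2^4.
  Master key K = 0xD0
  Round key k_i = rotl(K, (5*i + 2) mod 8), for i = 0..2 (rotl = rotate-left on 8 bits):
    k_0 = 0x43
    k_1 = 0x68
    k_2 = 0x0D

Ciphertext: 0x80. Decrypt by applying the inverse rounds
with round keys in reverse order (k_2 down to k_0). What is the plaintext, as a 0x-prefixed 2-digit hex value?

s_0 = ciphertext = 0x80
s_1 = InvRound(s_0, k_2) = 0x50
s_2 = InvRound(s_1, k_1) = 0x1C
s_3 = InvRound(s_2, k_0) = 0x11

0x11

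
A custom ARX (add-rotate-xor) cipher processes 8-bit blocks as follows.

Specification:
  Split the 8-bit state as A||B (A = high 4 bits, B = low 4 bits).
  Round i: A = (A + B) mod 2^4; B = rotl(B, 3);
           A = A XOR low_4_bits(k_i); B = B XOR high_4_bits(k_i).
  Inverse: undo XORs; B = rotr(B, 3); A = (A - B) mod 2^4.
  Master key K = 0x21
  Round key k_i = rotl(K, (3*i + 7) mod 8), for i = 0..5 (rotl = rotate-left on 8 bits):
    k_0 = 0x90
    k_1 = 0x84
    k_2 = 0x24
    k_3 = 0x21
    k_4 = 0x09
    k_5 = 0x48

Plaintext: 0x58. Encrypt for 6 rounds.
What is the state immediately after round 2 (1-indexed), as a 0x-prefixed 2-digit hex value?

s_0 = plaintext = 0x58
s_1 = Round(s_0, k_0) = 0xDD
s_2 = Round(s_1, k_1) = 0xE6
s_3 = Round(s_2, k_2) = 0x01
s_4 = Round(s_3, k_3) = 0x0A
s_5 = Round(s_4, k_4) = 0x35
s_6 = Round(s_5, k_5) = 0x0E

0xE6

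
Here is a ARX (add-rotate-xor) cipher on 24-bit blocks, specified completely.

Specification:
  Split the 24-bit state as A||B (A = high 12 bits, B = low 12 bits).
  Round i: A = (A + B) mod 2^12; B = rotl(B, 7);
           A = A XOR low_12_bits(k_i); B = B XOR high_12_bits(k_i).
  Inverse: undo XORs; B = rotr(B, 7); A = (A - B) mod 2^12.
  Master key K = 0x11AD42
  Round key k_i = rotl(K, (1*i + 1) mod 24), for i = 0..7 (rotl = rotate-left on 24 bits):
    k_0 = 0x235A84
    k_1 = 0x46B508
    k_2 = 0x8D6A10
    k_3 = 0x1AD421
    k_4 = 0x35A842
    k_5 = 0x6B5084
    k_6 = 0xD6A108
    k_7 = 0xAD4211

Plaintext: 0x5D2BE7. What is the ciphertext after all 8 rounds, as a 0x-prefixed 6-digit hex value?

0x6BA6BE

s_0 = plaintext = 0x5D2BE7
s_1 = Round(s_0, k_0) = 0xB3D1EA
s_2 = Round(s_1, k_1) = 0x82F164
s_3 = Round(s_2, k_2) = 0x383ADD
s_4 = Round(s_3, k_3) = 0xA41F7B
s_5 = Round(s_4, k_4) = 0x1FEEA1
s_6 = Round(s_5, k_5) = 0x01B640
s_7 = Round(s_6, k_6) = 0x753D58
s_8 = Round(s_7, k_7) = 0x6BA6BE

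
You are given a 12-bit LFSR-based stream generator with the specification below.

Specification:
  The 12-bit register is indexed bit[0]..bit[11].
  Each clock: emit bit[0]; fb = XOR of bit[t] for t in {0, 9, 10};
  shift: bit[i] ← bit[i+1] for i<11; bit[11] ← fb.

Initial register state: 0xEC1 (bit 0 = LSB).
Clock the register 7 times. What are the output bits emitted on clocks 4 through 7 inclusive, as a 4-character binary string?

0001

reg_0 = 0xEC1
clock 1: out=1, reg = 0xF60
clock 2: out=0, reg = 0x7B0
clock 3: out=0, reg = 0x3D8
clock 4: out=0, reg = 0x9EC
clock 5: out=0, reg = 0x4F6
clock 6: out=0, reg = 0xA7B
clock 7: out=1, reg = 0x53D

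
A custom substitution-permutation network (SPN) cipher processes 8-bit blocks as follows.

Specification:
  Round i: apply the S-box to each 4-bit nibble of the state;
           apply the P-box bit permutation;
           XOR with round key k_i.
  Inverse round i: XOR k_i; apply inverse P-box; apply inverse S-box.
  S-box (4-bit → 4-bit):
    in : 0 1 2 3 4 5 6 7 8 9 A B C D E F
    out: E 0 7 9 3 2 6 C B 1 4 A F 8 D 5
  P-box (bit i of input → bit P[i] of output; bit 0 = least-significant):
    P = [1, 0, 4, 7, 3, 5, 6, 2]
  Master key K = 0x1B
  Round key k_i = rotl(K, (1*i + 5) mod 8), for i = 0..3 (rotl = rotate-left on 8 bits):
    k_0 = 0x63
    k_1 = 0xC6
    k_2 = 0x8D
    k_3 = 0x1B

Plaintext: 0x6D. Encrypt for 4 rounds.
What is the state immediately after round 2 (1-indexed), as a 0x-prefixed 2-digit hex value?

s_0 = plaintext = 0x6D
s_1 = Round(s_0, k_0) = 0x83
s_2 = Round(s_1, k_1) = 0x68
s_3 = Round(s_2, k_2) = 0x6E
s_4 = Round(s_3, k_3) = 0xE9

0x68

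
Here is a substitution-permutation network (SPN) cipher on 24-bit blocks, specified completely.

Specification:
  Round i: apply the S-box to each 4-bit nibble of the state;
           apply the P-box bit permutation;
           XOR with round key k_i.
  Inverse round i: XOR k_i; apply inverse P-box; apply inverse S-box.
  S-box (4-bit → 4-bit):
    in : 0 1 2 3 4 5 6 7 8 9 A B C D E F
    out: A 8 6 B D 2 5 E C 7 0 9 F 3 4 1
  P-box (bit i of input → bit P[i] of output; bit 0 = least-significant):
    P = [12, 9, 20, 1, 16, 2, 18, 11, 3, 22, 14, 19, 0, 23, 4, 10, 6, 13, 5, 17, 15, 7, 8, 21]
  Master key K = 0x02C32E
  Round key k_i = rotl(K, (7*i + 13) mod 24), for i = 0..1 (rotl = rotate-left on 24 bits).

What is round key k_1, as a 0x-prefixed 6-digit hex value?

0xE02C32

K = 0x02C32E
k_0 = rotl(K, (7*0+13) mod 24) = rotl(K, 13) = 0x65C058
k_1 = rotl(K, (7*1+13) mod 24) = rotl(K, 20) = 0xE02C32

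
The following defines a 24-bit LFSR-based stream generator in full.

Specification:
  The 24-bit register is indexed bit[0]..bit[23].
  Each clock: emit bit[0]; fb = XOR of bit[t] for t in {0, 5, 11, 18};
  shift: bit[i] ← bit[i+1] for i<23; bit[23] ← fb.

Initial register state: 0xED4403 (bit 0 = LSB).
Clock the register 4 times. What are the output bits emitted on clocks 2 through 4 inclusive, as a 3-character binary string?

100

reg_0 = 0xED4403
clock 1: out=1, reg = 0x76A201
clock 2: out=1, reg = 0x3B5100
clock 3: out=0, reg = 0x1DA880
clock 4: out=0, reg = 0x0ED440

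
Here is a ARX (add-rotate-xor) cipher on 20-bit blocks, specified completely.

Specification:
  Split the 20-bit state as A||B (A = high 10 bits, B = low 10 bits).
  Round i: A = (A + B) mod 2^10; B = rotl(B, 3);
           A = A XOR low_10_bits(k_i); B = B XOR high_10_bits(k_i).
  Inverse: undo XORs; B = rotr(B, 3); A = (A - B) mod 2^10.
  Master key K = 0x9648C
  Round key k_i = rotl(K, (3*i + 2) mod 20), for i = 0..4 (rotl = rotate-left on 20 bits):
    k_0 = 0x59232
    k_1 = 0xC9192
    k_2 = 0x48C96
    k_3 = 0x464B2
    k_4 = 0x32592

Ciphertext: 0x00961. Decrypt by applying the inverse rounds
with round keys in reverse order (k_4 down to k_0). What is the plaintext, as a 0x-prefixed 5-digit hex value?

s_0 = ciphertext = 0x00961
s_1 = InvRound(s_0, k_4) = 0x56C35
s_2 = InvRound(s_1, k_3) = 0xF1225
s_3 = InvRound(s_2, k_2) = 0xFCB60
s_4 = InvRound(s_3, k_1) = 0x16208
s_5 = InvRound(s_4, k_0) = 0xFF66D

0xFF66D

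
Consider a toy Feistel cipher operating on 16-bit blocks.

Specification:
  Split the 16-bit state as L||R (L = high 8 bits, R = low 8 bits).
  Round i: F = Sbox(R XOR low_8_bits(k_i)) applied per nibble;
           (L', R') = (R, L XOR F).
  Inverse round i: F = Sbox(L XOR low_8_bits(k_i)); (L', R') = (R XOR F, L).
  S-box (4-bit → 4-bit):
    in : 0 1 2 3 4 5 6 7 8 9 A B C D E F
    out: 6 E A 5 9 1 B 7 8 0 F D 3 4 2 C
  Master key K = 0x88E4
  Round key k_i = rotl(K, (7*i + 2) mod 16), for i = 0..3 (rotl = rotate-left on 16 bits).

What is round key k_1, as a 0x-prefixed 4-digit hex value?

K = 0x88E4
k_0 = rotl(K, (7*0+2) mod 16) = rotl(K, 2) = 0x2392
k_1 = rotl(K, (7*1+2) mod 16) = rotl(K, 9) = 0xC911

0xC911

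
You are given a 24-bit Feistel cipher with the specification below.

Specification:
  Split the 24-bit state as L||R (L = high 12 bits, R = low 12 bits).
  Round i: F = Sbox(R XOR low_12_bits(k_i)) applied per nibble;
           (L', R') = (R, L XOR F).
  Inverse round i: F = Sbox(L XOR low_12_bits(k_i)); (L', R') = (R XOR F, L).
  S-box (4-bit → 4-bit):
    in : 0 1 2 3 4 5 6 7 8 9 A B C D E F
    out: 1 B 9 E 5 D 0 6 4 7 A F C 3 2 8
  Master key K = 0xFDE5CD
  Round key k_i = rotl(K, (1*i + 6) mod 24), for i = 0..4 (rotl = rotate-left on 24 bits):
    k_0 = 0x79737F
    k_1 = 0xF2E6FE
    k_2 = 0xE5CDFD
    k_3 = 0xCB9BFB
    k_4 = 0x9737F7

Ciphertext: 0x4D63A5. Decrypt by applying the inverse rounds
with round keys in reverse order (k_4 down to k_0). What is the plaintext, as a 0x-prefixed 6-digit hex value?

0x54383A

s_0 = ciphertext = 0x4D63A5
s_1 = InvRound(s_0, k_4) = 0xD3E4D6
s_2 = InvRound(s_1, k_3) = 0x41BD3E
s_3 = InvRound(s_2, k_2) = 0xA1E41B
s_4 = InvRound(s_3, k_1) = 0x83AA1E
s_5 = InvRound(s_4, k_0) = 0x54383A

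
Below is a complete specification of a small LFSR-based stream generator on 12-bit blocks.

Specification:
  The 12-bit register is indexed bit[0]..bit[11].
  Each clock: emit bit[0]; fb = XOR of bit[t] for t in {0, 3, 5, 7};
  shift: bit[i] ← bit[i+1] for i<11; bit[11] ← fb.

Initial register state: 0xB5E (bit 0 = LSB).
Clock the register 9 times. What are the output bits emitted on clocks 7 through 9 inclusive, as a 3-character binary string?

reg_0 = 0xB5E
clock 1: out=0, reg = 0xDAF
clock 2: out=1, reg = 0x6D7
clock 3: out=1, reg = 0x36B
clock 4: out=1, reg = 0x9B5
clock 5: out=1, reg = 0xCDA
clock 6: out=0, reg = 0x66D
clock 7: out=1, reg = 0xB36
clock 8: out=0, reg = 0xD9B
clock 9: out=1, reg = 0xECD

101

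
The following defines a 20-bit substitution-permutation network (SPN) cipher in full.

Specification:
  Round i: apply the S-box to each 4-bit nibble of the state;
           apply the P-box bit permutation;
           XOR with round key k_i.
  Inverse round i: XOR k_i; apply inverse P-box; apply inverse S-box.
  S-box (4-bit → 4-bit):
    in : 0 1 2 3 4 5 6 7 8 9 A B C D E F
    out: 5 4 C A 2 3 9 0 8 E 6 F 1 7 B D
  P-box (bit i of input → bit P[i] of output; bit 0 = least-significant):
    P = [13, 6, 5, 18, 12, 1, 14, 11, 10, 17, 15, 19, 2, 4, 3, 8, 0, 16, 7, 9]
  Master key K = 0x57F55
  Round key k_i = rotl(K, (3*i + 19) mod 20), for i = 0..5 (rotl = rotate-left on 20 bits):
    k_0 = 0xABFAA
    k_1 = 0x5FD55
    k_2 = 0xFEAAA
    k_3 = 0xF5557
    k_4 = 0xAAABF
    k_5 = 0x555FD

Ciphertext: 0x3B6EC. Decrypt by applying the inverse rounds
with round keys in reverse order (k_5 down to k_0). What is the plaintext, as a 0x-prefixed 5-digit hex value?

s_0 = ciphertext = 0x3B6EC
s_1 = InvRound(s_0, k_5) = 0x63A16
s_2 = InvRound(s_1, k_4) = 0x012C2
s_3 = InvRound(s_2, k_3) = 0xBEE18
s_4 = InvRound(s_3, k_2) = 0x14C42
s_5 = InvRound(s_4, k_1) = 0xCE156
s_6 = InvRound(s_5, k_0) = 0x2D5F9

0x2D5F9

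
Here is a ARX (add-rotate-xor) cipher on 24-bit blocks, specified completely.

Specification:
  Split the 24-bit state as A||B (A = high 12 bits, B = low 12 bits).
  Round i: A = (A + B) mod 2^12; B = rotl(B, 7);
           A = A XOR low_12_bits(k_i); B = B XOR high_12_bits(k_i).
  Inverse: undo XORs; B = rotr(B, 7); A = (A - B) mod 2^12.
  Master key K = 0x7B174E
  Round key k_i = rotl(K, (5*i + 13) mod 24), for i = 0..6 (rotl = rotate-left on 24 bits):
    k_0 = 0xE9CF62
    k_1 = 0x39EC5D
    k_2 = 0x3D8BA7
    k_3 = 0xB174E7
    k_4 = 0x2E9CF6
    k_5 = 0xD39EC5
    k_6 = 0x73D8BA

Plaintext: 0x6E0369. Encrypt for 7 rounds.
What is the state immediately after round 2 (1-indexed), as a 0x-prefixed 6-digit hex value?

s_0 = plaintext = 0x6E0369
s_1 = Round(s_0, k_0) = 0x52BA07
s_2 = Round(s_1, k_1) = 0x36F04E
s_3 = Round(s_2, k_2) = 0x81A4DA
s_4 = Round(s_3, k_3) = 0x813631
s_5 = Round(s_4, k_4) = 0x2B2A58
s_6 = Round(s_5, k_5) = 0x3CF16B
s_7 = Round(s_6, k_6) = 0xD802B6

0x36F04E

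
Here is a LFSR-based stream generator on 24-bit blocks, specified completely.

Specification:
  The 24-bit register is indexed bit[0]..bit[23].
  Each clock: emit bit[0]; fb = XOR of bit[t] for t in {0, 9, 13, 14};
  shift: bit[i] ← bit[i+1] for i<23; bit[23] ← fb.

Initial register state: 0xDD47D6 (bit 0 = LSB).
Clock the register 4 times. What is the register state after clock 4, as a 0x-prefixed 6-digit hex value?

reg_0 = 0xDD47D6
clock 1: out=0, reg = 0x6EA3EB
clock 2: out=1, reg = 0xB751F5
clock 3: out=1, reg = 0x5BA8FA
clock 4: out=0, reg = 0xADD47D

0xADD47D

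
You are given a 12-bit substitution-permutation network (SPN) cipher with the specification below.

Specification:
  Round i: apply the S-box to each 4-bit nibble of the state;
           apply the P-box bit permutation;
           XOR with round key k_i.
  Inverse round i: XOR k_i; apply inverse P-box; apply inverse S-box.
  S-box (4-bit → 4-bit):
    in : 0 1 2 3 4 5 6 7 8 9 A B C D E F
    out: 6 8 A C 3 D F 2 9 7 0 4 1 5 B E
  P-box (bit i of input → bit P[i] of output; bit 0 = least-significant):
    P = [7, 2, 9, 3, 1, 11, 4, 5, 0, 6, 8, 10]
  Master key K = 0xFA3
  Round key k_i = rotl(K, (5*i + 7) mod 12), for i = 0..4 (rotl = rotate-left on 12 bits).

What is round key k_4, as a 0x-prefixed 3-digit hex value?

K = 0xFA3
k_0 = rotl(K, (5*0+7) mod 12) = rotl(K, 7) = 0x1FD
k_1 = rotl(K, (5*1+7) mod 12) = rotl(K, 0) = 0xFA3
k_2 = rotl(K, (5*2+7) mod 12) = rotl(K, 5) = 0x47F
k_3 = rotl(K, (5*3+7) mod 12) = rotl(K, 10) = 0xFE8
k_4 = rotl(K, (5*4+7) mod 12) = rotl(K, 3) = 0xD1F

0xD1F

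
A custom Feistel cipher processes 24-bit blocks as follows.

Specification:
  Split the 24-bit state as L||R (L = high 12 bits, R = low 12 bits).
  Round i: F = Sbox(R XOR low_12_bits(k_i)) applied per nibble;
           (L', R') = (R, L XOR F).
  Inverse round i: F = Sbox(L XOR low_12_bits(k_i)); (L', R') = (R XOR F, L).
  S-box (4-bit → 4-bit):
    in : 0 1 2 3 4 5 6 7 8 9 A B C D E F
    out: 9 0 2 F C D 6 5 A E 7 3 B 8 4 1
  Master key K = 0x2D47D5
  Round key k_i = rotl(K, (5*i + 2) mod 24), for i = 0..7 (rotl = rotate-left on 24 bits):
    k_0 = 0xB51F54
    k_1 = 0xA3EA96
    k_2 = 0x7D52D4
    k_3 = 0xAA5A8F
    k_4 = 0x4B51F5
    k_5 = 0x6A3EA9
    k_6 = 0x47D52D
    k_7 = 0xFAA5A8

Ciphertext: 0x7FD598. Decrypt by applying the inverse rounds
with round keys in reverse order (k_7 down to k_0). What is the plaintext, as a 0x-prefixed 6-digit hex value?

s_0 = ciphertext = 0x7FD598
s_1 = InvRound(s_0, k_7) = 0x7457FD
s_2 = InvRound(s_1, k_6) = 0x597745
s_3 = InvRound(s_2, k_5) = 0x4B1597
s_4 = InvRound(s_3, k_4) = 0x85B4B1
s_5 = InvRound(s_4, k_3) = 0x63D85B
s_6 = InvRound(s_5, k_2) = 0x41563D
s_7 = InvRound(s_6, k_1) = 0x292415
s_8 = InvRound(s_7, k_0) = 0xCA3292

0xCA3292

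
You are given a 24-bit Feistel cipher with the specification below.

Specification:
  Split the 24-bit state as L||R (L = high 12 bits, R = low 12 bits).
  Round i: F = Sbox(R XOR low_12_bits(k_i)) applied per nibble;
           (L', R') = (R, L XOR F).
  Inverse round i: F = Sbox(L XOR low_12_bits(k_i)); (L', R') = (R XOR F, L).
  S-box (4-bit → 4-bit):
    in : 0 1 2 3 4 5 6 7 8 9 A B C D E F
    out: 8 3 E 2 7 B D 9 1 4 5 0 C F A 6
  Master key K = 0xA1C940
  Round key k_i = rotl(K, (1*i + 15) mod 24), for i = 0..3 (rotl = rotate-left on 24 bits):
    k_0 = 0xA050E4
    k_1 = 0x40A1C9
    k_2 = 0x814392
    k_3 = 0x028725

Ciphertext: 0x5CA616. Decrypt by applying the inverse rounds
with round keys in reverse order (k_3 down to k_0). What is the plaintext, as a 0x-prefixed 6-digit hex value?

s_0 = ciphertext = 0x5CA616
s_1 = InvRound(s_0, k_3) = 0x8B05CA
s_2 = InvRound(s_1, k_2) = 0x5248B0
s_3 = InvRound(s_2, k_1) = 0xF1F524
s_4 = InvRound(s_3, k_0) = 0x344F1F

0x344F1F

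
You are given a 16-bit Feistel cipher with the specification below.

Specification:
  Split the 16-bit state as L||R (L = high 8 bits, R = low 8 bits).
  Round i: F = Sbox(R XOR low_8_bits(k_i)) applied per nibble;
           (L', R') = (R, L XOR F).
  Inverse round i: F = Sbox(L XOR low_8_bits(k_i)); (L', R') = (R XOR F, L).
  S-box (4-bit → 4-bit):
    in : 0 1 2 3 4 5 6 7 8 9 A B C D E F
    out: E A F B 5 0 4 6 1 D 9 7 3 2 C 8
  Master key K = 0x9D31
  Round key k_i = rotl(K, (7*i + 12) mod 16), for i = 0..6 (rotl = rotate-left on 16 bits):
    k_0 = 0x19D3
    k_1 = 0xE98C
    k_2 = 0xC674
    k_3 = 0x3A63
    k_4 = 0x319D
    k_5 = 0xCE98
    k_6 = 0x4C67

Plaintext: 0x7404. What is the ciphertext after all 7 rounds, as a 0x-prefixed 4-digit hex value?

0x6954

s_0 = plaintext = 0x7404
s_1 = Round(s_0, k_0) = 0x0452
s_2 = Round(s_1, k_1) = 0x5228
s_3 = Round(s_2, k_2) = 0x2851
s_4 = Round(s_3, k_3) = 0x5197
s_5 = Round(s_4, k_4) = 0x97B8
s_6 = Round(s_5, k_5) = 0xB869
s_7 = Round(s_6, k_6) = 0x6954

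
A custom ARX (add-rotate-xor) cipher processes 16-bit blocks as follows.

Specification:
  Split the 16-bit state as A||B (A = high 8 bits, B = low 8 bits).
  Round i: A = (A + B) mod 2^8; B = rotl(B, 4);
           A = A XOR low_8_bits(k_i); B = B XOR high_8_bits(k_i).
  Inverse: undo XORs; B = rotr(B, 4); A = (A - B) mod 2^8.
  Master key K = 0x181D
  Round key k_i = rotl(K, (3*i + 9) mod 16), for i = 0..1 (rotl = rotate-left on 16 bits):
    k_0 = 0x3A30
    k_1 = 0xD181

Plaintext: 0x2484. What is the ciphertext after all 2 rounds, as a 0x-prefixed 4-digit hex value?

s_0 = plaintext = 0x2484
s_1 = Round(s_0, k_0) = 0x9872
s_2 = Round(s_1, k_1) = 0x8BF6

0x8BF6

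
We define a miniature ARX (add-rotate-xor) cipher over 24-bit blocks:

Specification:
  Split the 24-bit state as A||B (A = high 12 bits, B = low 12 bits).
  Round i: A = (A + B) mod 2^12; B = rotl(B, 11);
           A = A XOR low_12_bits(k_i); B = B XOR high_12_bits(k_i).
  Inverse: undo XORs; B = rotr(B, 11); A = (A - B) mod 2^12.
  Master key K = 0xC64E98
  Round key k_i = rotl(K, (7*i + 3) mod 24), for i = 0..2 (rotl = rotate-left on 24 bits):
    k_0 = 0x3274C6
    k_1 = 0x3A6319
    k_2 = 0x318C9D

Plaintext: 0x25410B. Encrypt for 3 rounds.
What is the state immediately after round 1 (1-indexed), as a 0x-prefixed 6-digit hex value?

0x799BA2

s_0 = plaintext = 0x25410B
s_1 = Round(s_0, k_0) = 0x799BA2
s_2 = Round(s_1, k_1) = 0x022677
s_3 = Round(s_2, k_2) = 0xA04823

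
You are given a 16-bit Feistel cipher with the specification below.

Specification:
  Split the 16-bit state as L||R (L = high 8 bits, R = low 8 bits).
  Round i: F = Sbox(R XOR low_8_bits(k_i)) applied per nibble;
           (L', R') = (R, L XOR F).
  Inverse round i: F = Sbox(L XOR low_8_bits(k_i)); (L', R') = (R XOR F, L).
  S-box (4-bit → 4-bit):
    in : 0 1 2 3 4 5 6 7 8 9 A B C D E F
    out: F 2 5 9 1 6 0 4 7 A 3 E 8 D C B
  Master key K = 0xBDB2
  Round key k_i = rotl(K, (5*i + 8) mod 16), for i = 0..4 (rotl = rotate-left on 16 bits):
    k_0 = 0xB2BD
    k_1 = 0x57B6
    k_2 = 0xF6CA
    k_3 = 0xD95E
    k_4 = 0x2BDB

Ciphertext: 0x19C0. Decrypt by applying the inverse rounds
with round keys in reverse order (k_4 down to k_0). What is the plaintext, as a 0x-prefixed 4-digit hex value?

0x582B

s_0 = ciphertext = 0x19C0
s_1 = InvRound(s_0, k_4) = 0x4519
s_2 = InvRound(s_1, k_3) = 0x3745
s_3 = InvRound(s_2, k_2) = 0xF837
s_4 = InvRound(s_3, k_1) = 0x2BF8
s_5 = InvRound(s_4, k_0) = 0x582B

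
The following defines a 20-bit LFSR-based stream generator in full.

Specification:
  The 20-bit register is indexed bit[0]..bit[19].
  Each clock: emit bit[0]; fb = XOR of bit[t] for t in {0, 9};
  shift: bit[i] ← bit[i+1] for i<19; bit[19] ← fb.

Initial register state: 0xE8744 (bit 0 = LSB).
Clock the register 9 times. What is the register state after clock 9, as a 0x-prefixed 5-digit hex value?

0x03F43

reg_0 = 0xE8744
clock 1: out=0, reg = 0xF43A2
clock 2: out=0, reg = 0xFA1D1
clock 3: out=1, reg = 0xFD0E8
clock 4: out=0, reg = 0x7E874
clock 5: out=0, reg = 0x3F43A
clock 6: out=0, reg = 0x1FA1D
clock 7: out=1, reg = 0x0FD0E
clock 8: out=0, reg = 0x07E87
clock 9: out=1, reg = 0x03F43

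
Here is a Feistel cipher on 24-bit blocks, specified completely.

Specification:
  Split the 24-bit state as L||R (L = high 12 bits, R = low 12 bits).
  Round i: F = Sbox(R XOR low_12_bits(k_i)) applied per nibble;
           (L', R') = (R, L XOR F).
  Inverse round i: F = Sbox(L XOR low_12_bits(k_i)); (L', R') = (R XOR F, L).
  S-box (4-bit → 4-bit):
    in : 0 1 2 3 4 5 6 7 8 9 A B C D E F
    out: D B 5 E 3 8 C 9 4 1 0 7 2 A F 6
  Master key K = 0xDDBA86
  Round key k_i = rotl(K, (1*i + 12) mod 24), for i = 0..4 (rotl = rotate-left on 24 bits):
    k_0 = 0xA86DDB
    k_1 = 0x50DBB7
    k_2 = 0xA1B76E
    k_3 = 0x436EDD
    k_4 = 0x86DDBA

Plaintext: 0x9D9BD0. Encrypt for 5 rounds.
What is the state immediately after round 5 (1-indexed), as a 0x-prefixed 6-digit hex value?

s_0 = plaintext = 0x9D9BD0
s_1 = Round(s_0, k_0) = 0xBD050E
s_2 = Round(s_1, k_1) = 0x50E4A1
s_3 = Round(s_2, k_2) = 0x4A1B28
s_4 = Round(s_3, k_3) = 0xB28CC9
s_5 = Round(s_4, k_4) = 0xCC90B6

0xCC90B6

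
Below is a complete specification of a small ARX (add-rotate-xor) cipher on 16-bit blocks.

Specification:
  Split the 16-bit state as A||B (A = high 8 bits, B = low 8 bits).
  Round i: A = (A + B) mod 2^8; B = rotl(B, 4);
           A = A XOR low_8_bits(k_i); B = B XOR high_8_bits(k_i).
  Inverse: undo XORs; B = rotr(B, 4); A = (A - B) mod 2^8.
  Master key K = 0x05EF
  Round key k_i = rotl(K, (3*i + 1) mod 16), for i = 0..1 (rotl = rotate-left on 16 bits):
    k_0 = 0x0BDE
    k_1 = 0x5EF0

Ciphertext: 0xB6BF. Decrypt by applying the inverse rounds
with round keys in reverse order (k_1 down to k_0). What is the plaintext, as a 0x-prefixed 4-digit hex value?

s_0 = ciphertext = 0xB6BF
s_1 = InvRound(s_0, k_1) = 0x281E
s_2 = InvRound(s_1, k_0) = 0xA551

0xA551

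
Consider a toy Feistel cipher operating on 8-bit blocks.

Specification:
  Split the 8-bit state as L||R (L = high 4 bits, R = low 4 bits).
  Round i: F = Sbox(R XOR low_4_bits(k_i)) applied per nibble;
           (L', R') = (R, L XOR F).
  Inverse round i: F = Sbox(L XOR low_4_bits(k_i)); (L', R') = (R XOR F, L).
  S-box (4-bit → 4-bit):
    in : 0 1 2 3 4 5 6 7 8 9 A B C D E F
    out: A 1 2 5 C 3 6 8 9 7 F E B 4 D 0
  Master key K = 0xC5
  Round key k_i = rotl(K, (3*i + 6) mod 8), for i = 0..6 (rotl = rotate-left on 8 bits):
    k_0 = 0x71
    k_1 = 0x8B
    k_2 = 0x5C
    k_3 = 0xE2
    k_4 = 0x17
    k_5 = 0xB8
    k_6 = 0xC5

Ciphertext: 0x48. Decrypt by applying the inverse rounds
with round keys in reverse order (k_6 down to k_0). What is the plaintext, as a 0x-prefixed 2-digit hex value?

s_0 = ciphertext = 0x48
s_1 = InvRound(s_0, k_6) = 0x94
s_2 = InvRound(s_1, k_5) = 0x59
s_3 = InvRound(s_2, k_4) = 0xB5
s_4 = InvRound(s_3, k_3) = 0x2B
s_5 = InvRound(s_4, k_2) = 0x62
s_6 = InvRound(s_5, k_1) = 0x66
s_7 = InvRound(s_6, k_0) = 0xE6

0xE6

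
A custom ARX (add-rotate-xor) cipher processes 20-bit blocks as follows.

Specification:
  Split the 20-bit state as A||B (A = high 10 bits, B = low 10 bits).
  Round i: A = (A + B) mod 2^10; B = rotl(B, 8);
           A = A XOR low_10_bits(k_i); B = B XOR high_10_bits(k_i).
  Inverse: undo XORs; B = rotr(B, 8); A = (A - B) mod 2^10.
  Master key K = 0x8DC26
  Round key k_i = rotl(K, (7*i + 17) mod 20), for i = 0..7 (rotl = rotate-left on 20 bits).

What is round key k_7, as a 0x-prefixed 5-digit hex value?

K = 0x8DC26
k_0 = rotl(K, (7*0+17) mod 20) = rotl(K, 17) = 0xD1B84
k_1 = rotl(K, (7*1+17) mod 20) = rotl(K, 4) = 0xDC268
k_2 = rotl(K, (7*2+17) mod 20) = rotl(K, 11) = 0x1346E
k_3 = rotl(K, (7*3+17) mod 20) = rotl(K, 18) = 0xA3709
k_4 = rotl(K, (7*4+17) mod 20) = rotl(K, 5) = 0xB84D1
k_5 = rotl(K, (7*5+17) mod 20) = rotl(K, 12) = 0x268DC
k_6 = rotl(K, (7*6+17) mod 20) = rotl(K, 19) = 0x46E13
k_7 = rotl(K, (7*7+17) mod 20) = rotl(K, 6) = 0x709A3

0x709A3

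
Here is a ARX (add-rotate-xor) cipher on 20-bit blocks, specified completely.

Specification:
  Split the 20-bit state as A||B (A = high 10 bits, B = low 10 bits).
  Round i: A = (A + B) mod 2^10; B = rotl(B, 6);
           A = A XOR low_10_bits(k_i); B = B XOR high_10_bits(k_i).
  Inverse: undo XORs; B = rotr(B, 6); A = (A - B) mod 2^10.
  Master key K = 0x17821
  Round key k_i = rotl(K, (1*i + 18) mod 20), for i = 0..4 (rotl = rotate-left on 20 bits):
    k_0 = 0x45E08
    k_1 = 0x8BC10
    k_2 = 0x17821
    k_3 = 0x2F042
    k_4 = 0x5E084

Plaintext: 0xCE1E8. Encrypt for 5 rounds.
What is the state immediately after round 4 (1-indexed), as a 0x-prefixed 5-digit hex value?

s_0 = plaintext = 0xCE1E8
s_1 = Round(s_0, k_0) = 0xCA309
s_2 = Round(s_1, k_1) = 0x8845F
s_3 = Round(s_2, k_2) = 0xA879B
s_4 = Round(s_3, k_3) = 0x9FA45
s_5 = Round(s_4, k_4) = 0x11C1C

0x9FA45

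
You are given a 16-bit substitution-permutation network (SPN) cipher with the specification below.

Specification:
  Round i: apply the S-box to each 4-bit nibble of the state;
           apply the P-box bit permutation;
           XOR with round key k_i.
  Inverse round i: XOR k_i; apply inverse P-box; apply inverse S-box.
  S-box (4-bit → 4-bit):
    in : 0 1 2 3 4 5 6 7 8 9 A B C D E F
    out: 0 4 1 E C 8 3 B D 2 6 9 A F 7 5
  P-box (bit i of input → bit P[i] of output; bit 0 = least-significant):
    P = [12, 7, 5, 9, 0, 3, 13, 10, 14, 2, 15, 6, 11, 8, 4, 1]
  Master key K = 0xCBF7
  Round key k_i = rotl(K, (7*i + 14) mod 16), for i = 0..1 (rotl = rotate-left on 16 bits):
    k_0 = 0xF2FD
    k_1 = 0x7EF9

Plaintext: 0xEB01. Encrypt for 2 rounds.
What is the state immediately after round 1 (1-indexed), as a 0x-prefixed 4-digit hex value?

s_0 = plaintext = 0xEB01
s_1 = Round(s_0, k_0) = 0xBB8D
s_2 = Round(s_1, k_1) = 0x001A

0xBB8D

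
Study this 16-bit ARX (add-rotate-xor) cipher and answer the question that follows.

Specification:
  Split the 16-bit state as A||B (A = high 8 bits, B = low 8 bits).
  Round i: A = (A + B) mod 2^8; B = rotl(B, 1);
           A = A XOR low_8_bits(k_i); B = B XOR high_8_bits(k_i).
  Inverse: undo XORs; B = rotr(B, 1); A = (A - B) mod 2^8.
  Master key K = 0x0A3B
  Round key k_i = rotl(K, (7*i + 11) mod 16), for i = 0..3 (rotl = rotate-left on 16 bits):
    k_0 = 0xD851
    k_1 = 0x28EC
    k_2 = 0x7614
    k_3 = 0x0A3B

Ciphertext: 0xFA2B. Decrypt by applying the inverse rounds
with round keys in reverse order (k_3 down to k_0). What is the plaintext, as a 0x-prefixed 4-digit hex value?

0x26BA

s_0 = ciphertext = 0xFA2B
s_1 = InvRound(s_0, k_3) = 0x3190
s_2 = InvRound(s_1, k_2) = 0xB273
s_3 = InvRound(s_2, k_1) = 0xB1AD
s_4 = InvRound(s_3, k_0) = 0x26BA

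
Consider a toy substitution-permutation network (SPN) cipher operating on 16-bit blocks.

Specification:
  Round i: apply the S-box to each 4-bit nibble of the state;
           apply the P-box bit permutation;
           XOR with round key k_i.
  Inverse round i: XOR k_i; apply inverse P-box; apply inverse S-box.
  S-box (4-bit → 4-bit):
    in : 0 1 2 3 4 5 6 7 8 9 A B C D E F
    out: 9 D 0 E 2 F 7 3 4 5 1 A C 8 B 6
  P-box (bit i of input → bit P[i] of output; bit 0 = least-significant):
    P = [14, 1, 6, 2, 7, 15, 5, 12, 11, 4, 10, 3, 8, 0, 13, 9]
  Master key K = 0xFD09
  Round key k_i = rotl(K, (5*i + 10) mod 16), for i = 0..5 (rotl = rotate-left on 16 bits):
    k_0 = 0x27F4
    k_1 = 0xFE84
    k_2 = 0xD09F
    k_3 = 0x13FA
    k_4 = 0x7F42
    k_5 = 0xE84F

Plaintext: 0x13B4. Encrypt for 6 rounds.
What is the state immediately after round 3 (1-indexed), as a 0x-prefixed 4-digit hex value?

s_0 = plaintext = 0x13B4
s_1 = Round(s_0, k_0) = 0x90EE
s_2 = Round(s_1, k_1) = 0x070A
s_3 = Round(s_2, k_2) = 0x8B0F
s_4 = Round(s_3, k_3) = 0x2320
s_5 = Round(s_4, k_4) = 0x3B5E
s_6 = Round(s_5, k_5) = 0x1AF0

0x8B0F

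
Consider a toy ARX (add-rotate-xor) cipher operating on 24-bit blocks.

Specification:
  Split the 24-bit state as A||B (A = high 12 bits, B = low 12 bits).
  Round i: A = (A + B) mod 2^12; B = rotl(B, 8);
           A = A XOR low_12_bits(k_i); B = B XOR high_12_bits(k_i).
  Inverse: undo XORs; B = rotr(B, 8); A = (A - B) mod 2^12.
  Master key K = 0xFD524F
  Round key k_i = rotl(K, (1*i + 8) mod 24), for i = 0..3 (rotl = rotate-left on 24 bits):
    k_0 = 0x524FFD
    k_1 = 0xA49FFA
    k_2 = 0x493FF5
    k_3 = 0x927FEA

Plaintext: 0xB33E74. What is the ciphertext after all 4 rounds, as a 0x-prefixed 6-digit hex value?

s_0 = plaintext = 0xB33E74
s_1 = Round(s_0, k_0) = 0x65A1C3
s_2 = Round(s_1, k_1) = 0x7E7955
s_3 = Round(s_2, k_2) = 0xEC9106
s_4 = Round(s_3, k_3) = 0x025F37

0x025F37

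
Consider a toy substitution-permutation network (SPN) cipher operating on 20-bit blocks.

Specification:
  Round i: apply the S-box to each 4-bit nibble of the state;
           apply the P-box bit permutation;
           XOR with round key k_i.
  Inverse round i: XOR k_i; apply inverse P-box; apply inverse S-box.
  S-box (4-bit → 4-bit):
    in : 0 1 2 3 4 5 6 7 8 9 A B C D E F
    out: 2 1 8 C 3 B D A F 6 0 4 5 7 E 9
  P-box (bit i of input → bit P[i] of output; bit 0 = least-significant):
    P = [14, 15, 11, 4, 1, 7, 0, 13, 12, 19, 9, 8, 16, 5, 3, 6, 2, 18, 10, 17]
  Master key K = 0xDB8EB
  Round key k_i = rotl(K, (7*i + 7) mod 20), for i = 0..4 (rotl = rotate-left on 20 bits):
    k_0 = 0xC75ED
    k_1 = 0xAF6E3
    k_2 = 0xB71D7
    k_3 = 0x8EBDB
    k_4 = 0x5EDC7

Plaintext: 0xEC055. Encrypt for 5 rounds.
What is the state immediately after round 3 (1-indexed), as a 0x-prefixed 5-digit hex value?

s_0 = plaintext = 0xEC055
s_1 = Round(s_0, k_0) = 0x39177
s_2 = Round(s_1, k_1) = 0x8425B
s_3 = Round(s_2, k_2) = 0xC5C71
s_4 = Round(s_3, k_3) = 0x99D3F
s_5 = Round(s_4, k_4) = 0x99BFE

0xC5C71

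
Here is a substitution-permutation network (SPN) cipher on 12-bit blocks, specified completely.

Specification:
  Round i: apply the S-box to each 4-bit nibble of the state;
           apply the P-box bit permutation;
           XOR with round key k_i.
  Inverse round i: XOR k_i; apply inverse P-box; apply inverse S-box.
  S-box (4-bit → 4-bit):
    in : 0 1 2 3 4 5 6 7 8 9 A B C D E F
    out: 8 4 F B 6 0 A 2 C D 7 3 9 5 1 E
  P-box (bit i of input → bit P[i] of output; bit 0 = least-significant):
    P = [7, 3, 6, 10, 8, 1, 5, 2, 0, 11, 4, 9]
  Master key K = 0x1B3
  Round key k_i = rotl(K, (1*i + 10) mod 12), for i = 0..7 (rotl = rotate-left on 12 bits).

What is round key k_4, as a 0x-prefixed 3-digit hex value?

0x6CC

K = 0x1B3
k_0 = rotl(K, (1*0+10) mod 12) = rotl(K, 10) = 0xC6C
k_1 = rotl(K, (1*1+10) mod 12) = rotl(K, 11) = 0x8D9
k_2 = rotl(K, (1*2+10) mod 12) = rotl(K, 0) = 0x1B3
k_3 = rotl(K, (1*3+10) mod 12) = rotl(K, 1) = 0x366
k_4 = rotl(K, (1*4+10) mod 12) = rotl(K, 2) = 0x6CC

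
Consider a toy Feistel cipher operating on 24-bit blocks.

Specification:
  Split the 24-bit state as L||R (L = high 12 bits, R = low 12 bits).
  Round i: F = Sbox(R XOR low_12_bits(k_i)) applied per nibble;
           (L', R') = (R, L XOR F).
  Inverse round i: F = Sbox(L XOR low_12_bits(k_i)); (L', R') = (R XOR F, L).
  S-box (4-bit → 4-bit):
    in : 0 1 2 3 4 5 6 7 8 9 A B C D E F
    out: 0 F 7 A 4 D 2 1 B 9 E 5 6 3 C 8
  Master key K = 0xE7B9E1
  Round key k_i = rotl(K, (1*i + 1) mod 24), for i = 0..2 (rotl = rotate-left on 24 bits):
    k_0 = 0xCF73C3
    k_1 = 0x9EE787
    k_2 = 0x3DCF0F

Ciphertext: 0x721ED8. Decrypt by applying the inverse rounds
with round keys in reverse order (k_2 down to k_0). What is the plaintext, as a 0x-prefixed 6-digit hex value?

0xF3F05B

s_0 = ciphertext = 0x721ED8
s_1 = InvRound(s_0, k_2) = 0x5A4721
s_2 = InvRound(s_1, k_1) = 0x05B5A4
s_3 = InvRound(s_2, k_0) = 0xF3F05B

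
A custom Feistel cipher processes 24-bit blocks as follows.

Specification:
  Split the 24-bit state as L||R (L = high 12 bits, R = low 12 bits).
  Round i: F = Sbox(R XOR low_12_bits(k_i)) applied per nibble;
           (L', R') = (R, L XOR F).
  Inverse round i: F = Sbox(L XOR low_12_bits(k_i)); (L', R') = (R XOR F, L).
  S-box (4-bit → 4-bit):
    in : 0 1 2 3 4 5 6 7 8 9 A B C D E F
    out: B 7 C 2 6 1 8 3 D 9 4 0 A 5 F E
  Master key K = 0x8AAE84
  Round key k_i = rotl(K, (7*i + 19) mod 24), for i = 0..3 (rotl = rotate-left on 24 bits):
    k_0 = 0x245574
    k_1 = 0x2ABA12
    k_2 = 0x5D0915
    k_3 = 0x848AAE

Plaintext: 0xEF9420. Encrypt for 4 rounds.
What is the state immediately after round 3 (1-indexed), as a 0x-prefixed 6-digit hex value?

s_0 = plaintext = 0xEF9420
s_1 = Round(s_0, k_0) = 0x4209EF
s_2 = Round(s_1, k_1) = 0x9EF6C5
s_3 = Round(s_2, k_2) = 0x6C57B4
s_4 = Round(s_3, k_3) = 0x7B43B1

0x6C57B4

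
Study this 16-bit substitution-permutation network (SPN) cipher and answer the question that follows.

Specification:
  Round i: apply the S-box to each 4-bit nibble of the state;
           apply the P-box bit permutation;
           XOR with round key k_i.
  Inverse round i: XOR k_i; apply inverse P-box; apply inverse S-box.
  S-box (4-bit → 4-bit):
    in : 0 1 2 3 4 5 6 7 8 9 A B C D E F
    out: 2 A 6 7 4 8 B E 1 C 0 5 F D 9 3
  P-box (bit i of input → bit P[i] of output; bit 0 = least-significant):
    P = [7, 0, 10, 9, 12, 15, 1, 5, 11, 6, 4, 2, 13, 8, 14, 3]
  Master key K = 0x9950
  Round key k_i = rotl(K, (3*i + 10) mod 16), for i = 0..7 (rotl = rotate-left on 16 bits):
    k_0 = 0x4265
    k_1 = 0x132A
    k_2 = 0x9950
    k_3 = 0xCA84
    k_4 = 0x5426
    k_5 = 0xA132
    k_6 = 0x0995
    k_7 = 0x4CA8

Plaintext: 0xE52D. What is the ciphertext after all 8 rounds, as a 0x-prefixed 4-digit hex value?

s_0 = plaintext = 0xE52D
s_1 = Round(s_0, k_0) = 0xE4EB
s_2 = Round(s_1, k_1) = 0x2792
s_3 = Round(s_2, k_2) = 0xDC27
s_4 = Round(s_3, k_3) = 0x24DB
s_5 = Round(s_4, k_4) = 0x0194
s_6 = Round(s_5, k_5) = 0xA454
s_7 = Round(s_6, k_6) = 0x0DA5
s_8 = Round(s_7, k_7) = 0x47BC

0x47BC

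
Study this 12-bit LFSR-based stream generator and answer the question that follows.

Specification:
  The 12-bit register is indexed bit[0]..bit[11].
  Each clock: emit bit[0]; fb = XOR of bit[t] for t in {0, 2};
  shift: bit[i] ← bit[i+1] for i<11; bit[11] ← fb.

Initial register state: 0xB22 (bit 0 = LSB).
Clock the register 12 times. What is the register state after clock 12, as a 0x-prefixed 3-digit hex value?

0x1EA

reg_0 = 0xB22
clock 1: out=0, reg = 0x591
clock 2: out=1, reg = 0xAC8
clock 3: out=0, reg = 0x564
clock 4: out=0, reg = 0xAB2
clock 5: out=0, reg = 0x559
clock 6: out=1, reg = 0xAAC
clock 7: out=0, reg = 0xD56
clock 8: out=0, reg = 0xEAB
clock 9: out=1, reg = 0xF55
clock 10: out=1, reg = 0x7AA
clock 11: out=0, reg = 0x3D5
clock 12: out=1, reg = 0x1EA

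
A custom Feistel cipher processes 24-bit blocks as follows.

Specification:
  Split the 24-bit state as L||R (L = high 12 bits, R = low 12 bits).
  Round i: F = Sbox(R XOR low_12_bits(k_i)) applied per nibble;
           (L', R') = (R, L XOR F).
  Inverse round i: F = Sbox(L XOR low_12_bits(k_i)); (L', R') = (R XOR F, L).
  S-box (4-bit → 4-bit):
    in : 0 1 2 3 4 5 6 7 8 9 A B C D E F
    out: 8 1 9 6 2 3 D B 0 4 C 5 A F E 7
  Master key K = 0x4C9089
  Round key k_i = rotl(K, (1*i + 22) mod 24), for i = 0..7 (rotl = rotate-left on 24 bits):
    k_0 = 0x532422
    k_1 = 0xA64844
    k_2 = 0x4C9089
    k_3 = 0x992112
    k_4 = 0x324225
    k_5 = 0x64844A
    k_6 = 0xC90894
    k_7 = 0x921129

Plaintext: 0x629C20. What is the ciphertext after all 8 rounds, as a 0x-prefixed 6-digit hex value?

s_0 = plaintext = 0x629C20
s_1 = Round(s_0, k_0) = 0xC206A0
s_2 = Round(s_1, k_1) = 0x6A02C2
s_3 = Round(s_2, k_2) = 0x2C2F85
s_4 = Round(s_3, k_3) = 0xF85C89
s_5 = Round(s_4, k_4) = 0xC8914F
s_6 = Round(s_5, k_5) = 0x14FF0A
s_7 = Round(s_6, k_6) = 0xF0AA01
s_8 = Round(s_7, k_7) = 0xA01A9A

0xA01A9A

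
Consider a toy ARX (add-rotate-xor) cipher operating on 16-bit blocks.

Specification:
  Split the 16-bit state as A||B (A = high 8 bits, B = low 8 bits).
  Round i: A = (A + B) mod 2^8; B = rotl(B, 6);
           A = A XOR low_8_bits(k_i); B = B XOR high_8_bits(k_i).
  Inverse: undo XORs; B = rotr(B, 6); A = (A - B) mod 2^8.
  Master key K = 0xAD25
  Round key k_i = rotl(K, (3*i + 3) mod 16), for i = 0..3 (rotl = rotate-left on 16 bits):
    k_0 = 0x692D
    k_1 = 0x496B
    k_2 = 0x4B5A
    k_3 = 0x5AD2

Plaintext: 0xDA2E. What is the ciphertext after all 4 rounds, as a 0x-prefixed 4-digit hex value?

0xEC97

s_0 = plaintext = 0xDA2E
s_1 = Round(s_0, k_0) = 0x25E2
s_2 = Round(s_1, k_1) = 0x6CF1
s_3 = Round(s_2, k_2) = 0x0737
s_4 = Round(s_3, k_3) = 0xEC97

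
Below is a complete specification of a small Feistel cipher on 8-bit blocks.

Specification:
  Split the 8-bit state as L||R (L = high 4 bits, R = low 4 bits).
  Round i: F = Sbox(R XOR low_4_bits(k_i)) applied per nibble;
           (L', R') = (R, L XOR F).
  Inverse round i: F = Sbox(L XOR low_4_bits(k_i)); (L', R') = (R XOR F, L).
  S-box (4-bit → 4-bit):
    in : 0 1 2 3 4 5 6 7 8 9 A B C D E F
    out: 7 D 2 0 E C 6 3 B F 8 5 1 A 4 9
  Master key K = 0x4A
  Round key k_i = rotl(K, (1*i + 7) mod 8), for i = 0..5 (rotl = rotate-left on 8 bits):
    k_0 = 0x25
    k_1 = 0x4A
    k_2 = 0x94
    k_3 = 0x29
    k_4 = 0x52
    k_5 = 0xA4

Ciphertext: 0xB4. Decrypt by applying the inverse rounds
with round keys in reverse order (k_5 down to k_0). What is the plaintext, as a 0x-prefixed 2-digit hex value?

s_0 = ciphertext = 0xB4
s_1 = InvRound(s_0, k_5) = 0xDB
s_2 = InvRound(s_1, k_4) = 0x2D
s_3 = InvRound(s_2, k_3) = 0x82
s_4 = InvRound(s_3, k_2) = 0x38
s_5 = InvRound(s_4, k_1) = 0x73
s_6 = InvRound(s_5, k_0) = 0x17

0x17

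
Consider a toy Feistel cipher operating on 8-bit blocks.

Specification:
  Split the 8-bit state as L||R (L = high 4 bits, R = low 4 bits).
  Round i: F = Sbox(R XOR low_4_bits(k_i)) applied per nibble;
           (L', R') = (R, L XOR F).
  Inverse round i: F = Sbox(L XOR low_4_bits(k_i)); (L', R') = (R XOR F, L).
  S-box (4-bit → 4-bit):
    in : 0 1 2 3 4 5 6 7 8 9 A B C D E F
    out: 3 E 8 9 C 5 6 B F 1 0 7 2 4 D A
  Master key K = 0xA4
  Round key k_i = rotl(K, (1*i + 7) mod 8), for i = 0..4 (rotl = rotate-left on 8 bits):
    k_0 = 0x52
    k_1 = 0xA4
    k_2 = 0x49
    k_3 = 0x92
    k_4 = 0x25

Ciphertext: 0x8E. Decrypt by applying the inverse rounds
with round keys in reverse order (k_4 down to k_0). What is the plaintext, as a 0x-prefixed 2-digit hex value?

0x5E

s_0 = ciphertext = 0x8E
s_1 = InvRound(s_0, k_4) = 0xA8
s_2 = InvRound(s_1, k_3) = 0x7A
s_3 = InvRound(s_2, k_2) = 0x77
s_4 = InvRound(s_3, k_1) = 0xE7
s_5 = InvRound(s_4, k_0) = 0x5E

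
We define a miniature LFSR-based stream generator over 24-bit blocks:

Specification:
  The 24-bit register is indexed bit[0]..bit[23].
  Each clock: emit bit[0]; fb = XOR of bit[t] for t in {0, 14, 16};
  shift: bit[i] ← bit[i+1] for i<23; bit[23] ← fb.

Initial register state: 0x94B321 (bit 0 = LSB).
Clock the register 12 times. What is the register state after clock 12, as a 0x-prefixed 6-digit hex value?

reg_0 = 0x94B321
clock 1: out=1, reg = 0xCA5990
clock 2: out=0, reg = 0xE52CC8
clock 3: out=0, reg = 0xF29664
clock 4: out=0, reg = 0x794B32
clock 5: out=0, reg = 0x3CA599
clock 6: out=1, reg = 0x9E52CC
clock 7: out=0, reg = 0xCF2966
clock 8: out=0, reg = 0xE794B3
clock 9: out=1, reg = 0x73CA59
clock 10: out=1, reg = 0xB9E52C
clock 11: out=0, reg = 0x5CF296
clock 12: out=0, reg = 0xAE794B

0xAE794B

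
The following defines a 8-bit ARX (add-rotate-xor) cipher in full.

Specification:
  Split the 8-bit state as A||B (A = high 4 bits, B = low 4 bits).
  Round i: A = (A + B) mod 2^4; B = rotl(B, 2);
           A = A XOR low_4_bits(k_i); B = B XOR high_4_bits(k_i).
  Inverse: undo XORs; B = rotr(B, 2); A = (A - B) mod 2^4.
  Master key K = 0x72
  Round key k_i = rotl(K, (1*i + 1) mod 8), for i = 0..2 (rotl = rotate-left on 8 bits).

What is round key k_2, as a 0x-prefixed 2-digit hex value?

K = 0x72
k_0 = rotl(K, (1*0+1) mod 8) = rotl(K, 1) = 0xE4
k_1 = rotl(K, (1*1+1) mod 8) = rotl(K, 2) = 0xC9
k_2 = rotl(K, (1*2+1) mod 8) = rotl(K, 3) = 0x93

0x93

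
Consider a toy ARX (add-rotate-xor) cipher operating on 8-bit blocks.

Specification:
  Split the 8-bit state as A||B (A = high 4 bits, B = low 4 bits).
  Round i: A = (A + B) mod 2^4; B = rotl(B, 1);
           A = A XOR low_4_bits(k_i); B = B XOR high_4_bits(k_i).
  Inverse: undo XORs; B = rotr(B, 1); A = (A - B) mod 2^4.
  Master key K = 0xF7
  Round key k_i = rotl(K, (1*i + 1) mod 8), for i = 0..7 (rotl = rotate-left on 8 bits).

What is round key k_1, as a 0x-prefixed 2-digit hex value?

K = 0xF7
k_0 = rotl(K, (1*0+1) mod 8) = rotl(K, 1) = 0xEF
k_1 = rotl(K, (1*1+1) mod 8) = rotl(K, 2) = 0xDF

0xDF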